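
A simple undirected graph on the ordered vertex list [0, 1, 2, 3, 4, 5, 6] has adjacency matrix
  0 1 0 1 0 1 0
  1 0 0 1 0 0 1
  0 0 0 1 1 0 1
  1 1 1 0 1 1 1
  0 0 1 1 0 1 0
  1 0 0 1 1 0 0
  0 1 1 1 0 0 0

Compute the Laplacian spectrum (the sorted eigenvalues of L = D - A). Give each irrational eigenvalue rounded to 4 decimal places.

With the vertex order [0, 1, 2, 3, 4, 5, 6], the degrees are [3, 3, 3, 6, 3, 3, 3], giving D = diag(3, 3, 3, 6, 3, 3, 3) and L = D - A. L is symmetric positive semidefinite, so every eigenvalue is real and nonnegative. The single zero eigenvalue shows the graph is connected. The largest eigenvalue, 7, is at most the vertex count 7. By the matrix-tree theorem the graph has (1/7) * product of the nonzero eigenvalues = 320 spanning trees.

[0, 2, 2, 4, 4, 5, 7]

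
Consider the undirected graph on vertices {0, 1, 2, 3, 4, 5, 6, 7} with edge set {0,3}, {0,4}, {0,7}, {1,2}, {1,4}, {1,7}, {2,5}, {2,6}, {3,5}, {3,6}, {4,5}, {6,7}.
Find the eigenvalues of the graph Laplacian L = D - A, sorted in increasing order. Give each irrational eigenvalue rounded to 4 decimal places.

[0, 2, 2, 2, 4, 4, 4, 6]

With the vertex order [0, 1, 2, 3, 4, 5, 6, 7], the degrees are [3, 3, 3, 3, 3, 3, 3, 3], giving D = diag(3, 3, 3, 3, 3, 3, 3, 3) and L = D - A. The multiplicity of 0 as a Laplacian eigenvalue equals the number of connected components. The single zero eigenvalue shows the graph is connected.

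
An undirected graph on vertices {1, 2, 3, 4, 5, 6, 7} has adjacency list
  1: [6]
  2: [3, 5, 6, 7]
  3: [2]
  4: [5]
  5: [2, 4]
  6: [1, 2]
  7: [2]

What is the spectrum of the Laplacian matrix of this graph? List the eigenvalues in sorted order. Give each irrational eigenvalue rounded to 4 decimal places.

With the vertex order [1, 2, 3, 4, 5, 6, 7], the degrees are [1, 4, 1, 1, 2, 2, 1], giving D = diag(1, 4, 1, 1, 2, 2, 1) and L = D - A. L is symmetric positive semidefinite, so every eigenvalue is real and nonnegative. The single zero eigenvalue shows the graph is connected. The eigenvalues sum to 12, which equals trace(L) = 2|E|. By the matrix-tree theorem the graph has (1/7) * product of the nonzero eigenvalues = 1 spanning tree.

[0, 0.3820, 0.6086, 1, 2.2271, 2.6180, 5.1642]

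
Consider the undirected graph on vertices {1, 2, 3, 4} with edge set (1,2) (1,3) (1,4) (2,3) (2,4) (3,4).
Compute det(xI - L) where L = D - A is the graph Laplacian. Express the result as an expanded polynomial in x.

Each diagonal entry of L is the vertex degree and each off-diagonal entry is -1 where an edge is present, 0 otherwise; in the order [1, 2, 3, 4] the diagonal is [3, 3, 3, 3]. The eigenvalues of L are [0, 4, 4, 4]; the characteristic polynomial is the product of (x - lambda_i), which multiplies out to x^4 - 12x^3 + 48x^2 - 64x. The coefficient of x^3 equals -trace(L) = -12, matching the sum of degrees. The largest eigenvalue, 4, is at most the vertex count 4.

x^4 - 12x^3 + 48x^2 - 64x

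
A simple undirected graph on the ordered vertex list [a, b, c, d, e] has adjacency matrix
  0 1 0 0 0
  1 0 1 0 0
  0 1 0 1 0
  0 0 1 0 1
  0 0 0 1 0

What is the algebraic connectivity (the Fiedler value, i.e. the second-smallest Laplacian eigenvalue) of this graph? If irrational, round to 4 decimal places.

With the vertex order [a, b, c, d, e], the degrees are [1, 2, 2, 2, 1], giving D = diag(1, 2, 2, 2, 1) and L = D - A. The smallest Laplacian eigenvalue is always 0. The next one, lambda_2 = 0.3820, measures how hard the graph is to disconnect: larger values mean better connectivity. By the matrix-tree theorem the graph has (1/5) * product of the nonzero eigenvalues = 1 spanning tree.

0.3820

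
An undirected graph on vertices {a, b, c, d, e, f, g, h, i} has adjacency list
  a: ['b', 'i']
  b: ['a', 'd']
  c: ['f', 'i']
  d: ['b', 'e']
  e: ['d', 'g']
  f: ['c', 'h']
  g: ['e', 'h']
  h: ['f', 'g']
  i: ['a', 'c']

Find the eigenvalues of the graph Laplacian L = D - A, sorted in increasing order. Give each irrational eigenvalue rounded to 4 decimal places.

With the vertex order [a, b, c, d, e, f, g, h, i], the degrees are [2, 2, 2, 2, 2, 2, 2, 2, 2], giving D = diag(2, 2, 2, 2, 2, 2, 2, 2, 2) and L = D - A. L is symmetric positive semidefinite, so every eigenvalue is real and nonnegative. The single zero eigenvalue shows the graph is connected. By the matrix-tree theorem the graph has (1/9) * product of the nonzero eigenvalues = 9 spanning trees. There is one zero in the spectrum, matching the 1 component.

[0, 0.4679, 0.4679, 1.6527, 1.6527, 3, 3, 3.8794, 3.8794]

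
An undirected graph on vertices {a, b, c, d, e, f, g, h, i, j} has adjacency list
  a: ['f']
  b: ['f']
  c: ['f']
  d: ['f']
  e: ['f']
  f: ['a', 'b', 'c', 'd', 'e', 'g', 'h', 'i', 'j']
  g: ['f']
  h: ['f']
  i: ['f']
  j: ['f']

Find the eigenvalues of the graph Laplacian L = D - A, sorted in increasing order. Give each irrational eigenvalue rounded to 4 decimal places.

[0, 1, 1, 1, 1, 1, 1, 1, 1, 10]

Each diagonal entry of L is the vertex degree and each off-diagonal entry is -1 where an edge is present, 0 otherwise; in the order [a, b, c, d, e, f, g, h, i, j] the diagonal is [1, 1, 1, 1, 1, 9, 1, 1, 1, 1]. Diagonalising L (or applying a numerical eigensolver to the 10x10 matrix) gives the spectrum above. The single zero eigenvalue shows the graph is connected. The eigenvalues sum to 18, which equals trace(L) = 2|E|.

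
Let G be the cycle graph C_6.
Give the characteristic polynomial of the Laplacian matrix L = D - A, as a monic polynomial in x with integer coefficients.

x^6 - 12x^5 + 54x^4 - 112x^3 + 105x^2 - 36x

The graph has 6 vertices and degree multiset [2, 2, 2, 2, 2, 2]; D is the diagonal matrix of degrees and L = D - A. Computing det(xI - L) by cofactor expansion (or equivalently via sum-over-permutations) gives x^6 - 12x^5 + 54x^4 - 112x^3 + 105x^2 - 36x. The coefficient of x^5 equals -trace(L) = -12, matching the sum of degrees. By the matrix-tree theorem the graph has (1/6) * product of the nonzero eigenvalues = 6 spanning trees.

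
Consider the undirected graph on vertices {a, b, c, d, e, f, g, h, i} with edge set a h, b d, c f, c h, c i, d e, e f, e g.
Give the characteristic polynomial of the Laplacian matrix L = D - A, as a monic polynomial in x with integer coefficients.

x^9 - 16x^8 + 103x^7 - 344x^6 + 642x^5 - 672x^4 + 376x^3 - 100x^2 + 9x

With the vertex order [a, b, c, d, e, f, g, h, i], the degrees are [1, 1, 3, 2, 3, 2, 1, 2, 1], giving D = diag(1, 1, 3, 2, 3, 2, 1, 2, 1) and L = D - A. Computing det(xI - L) by cofactor expansion (or equivalently via sum-over-permutations) gives x^9 - 16x^8 + 103x^7 - 344x^6 + 642x^5 - 672x^4 + 376x^3 - 100x^2 + 9x. The constant term is 0 because L is singular (the all-ones vector lies in its kernel).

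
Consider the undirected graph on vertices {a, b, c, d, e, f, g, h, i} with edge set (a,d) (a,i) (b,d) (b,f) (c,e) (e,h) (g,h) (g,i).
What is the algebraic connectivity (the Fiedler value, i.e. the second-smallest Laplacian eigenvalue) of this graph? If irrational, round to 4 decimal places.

With the vertex order [a, b, c, d, e, f, g, h, i], the degrees are [2, 2, 1, 2, 2, 1, 2, 2, 2], giving D = diag(2, 2, 1, 2, 2, 1, 2, 2, 2) and L = D - A. Computing the eigenvalues of L and sorting gives [0, 0.1206, 0.4679, 1, 1.6527, 2.3473, 3, 3.5321, 3.8794]. The Fiedler value lambda_2 = 0.1206 is strictly positive, so the graph is connected.

0.1206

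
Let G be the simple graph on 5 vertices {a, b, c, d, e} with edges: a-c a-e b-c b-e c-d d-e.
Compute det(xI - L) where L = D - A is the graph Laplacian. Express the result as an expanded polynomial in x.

Reading degrees in the order [a, b, c, d, e] gives [2, 2, 3, 2, 3]; set D = diag(2, 2, 3, 2, 3) and form L = D - A. The eigenvalues of L are [0, 2, 2, 3, 5]; the characteristic polynomial is the product of (x - lambda_i), which multiplies out to x^5 - 12x^4 + 51x^3 - 92x^2 + 60x. The coefficient of x^4 equals -trace(L) = -12, matching the sum of degrees. By the matrix-tree theorem the graph has (1/5) * product of the nonzero eigenvalues = 12 spanning trees.

x^5 - 12x^4 + 51x^3 - 92x^2 + 60x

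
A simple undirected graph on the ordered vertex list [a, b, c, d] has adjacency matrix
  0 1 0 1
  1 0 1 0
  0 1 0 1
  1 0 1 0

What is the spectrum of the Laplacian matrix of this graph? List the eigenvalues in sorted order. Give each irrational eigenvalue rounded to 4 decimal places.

[0, 2, 2, 4]

Reading degrees in the order [a, b, c, d] gives [2, 2, 2, 2]; set D = diag(2, 2, 2, 2) and form L = D - A. Diagonalising L (or applying a numerical eigensolver to the 4x4 matrix) gives the spectrum above. The single zero eigenvalue shows the graph is connected. By the matrix-tree theorem the graph has (1/4) * product of the nonzero eigenvalues = 4 spanning trees.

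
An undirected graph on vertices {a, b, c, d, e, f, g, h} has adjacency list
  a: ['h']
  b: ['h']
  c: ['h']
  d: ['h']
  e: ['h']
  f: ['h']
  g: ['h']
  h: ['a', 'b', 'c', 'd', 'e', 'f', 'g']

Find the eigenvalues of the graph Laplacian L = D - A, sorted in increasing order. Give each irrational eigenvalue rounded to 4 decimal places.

Reading degrees in the order [a, b, c, d, e, f, g, h] gives [1, 1, 1, 1, 1, 1, 1, 7]; set D = diag(1, 1, 1, 1, 1, 1, 1, 7) and form L = D - A. L is symmetric positive semidefinite, so every eigenvalue is real and nonnegative. The single zero eigenvalue shows the graph is connected. By the matrix-tree theorem the graph has (1/8) * product of the nonzero eigenvalues = 1 spanning tree.

[0, 1, 1, 1, 1, 1, 1, 8]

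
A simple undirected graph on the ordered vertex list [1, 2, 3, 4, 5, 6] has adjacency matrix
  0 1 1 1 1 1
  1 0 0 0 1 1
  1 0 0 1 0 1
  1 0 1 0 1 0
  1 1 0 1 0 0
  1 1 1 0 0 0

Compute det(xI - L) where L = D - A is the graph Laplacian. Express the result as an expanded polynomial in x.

Each diagonal entry of L is the vertex degree and each off-diagonal entry is -1 where an edge is present, 0 otherwise; in the order [1, 2, 3, 4, 5, 6] the diagonal is [5, 3, 3, 3, 3, 3]. L has integer entries, so p(x) = det(xI - L) has integer coefficients. Expanding the determinant yields x^6 - 20x^5 + 155x^4 - 580x^3 + 1045x^2 - 726x. The coefficient of x^5 equals -trace(L) = -20, matching the sum of degrees. There is one zero in the spectrum, matching the 1 component. By the matrix-tree theorem the graph has (1/6) * product of the nonzero eigenvalues = 121 spanning trees.

x^6 - 20x^5 + 155x^4 - 580x^3 + 1045x^2 - 726x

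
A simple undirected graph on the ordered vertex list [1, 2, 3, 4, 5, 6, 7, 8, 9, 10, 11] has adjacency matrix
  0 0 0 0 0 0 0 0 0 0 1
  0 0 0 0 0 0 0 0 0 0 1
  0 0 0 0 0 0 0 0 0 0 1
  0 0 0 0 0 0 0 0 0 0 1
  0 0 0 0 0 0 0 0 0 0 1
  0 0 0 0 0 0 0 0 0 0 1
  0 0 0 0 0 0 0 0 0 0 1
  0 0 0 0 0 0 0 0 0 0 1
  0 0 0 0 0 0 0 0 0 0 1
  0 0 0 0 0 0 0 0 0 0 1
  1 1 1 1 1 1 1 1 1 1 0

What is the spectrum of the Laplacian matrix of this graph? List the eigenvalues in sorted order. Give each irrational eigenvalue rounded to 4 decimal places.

Each diagonal entry of L is the vertex degree and each off-diagonal entry is -1 where an edge is present, 0 otherwise; in the order [1, 2, 3, 4, 5, 6, 7, 8, 9, 10, 11] the diagonal is [1, 1, 1, 1, 1, 1, 1, 1, 1, 1, 10]. Diagonalising L (or applying a numerical eigensolver to the 11x11 matrix) gives the spectrum above. The single zero eigenvalue shows the graph is connected. The eigenvalues sum to 20, which equals trace(L) = 2|E|.

[0, 1, 1, 1, 1, 1, 1, 1, 1, 1, 11]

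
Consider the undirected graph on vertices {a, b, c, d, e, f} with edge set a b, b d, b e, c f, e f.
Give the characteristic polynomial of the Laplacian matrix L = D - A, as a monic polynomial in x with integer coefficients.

x^6 - 10x^5 + 35x^4 - 52x^3 + 32x^2 - 6x

Each diagonal entry of L is the vertex degree and each off-diagonal entry is -1 where an edge is present, 0 otherwise; in the order [a, b, c, d, e, f] the diagonal is [1, 3, 1, 1, 2, 2]. Computing det(xI - L) by cofactor expansion (or equivalently via sum-over-permutations) gives x^6 - 10x^5 + 35x^4 - 52x^3 + 32x^2 - 6x. The constant term is 0 because L is singular (the all-ones vector lies in its kernel). By the matrix-tree theorem the graph has (1/6) * product of the nonzero eigenvalues = 1 spanning tree. The largest eigenvalue, 4.2143, is at most the vertex count 6.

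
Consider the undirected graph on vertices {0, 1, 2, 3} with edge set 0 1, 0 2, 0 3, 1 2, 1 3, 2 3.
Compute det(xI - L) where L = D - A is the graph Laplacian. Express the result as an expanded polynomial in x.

Reading degrees in the order [0, 1, 2, 3] gives [3, 3, 3, 3]; set D = diag(3, 3, 3, 3) and form L = D - A. L has integer entries, so p(x) = det(xI - L) has integer coefficients. Expanding the determinant yields x^4 - 12x^3 + 48x^2 - 64x. The coefficient of x^3 equals -trace(L) = -12, matching the sum of degrees.

x^4 - 12x^3 + 48x^2 - 64x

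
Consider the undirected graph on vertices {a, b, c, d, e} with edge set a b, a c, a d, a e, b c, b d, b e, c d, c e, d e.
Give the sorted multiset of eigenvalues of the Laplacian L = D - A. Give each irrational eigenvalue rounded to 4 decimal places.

Reading degrees in the order [a, b, c, d, e] gives [4, 4, 4, 4, 4]; set D = diag(4, 4, 4, 4, 4) and form L = D - A. Diagonalising L (or applying a numerical eigensolver to the 5x5 matrix) gives the spectrum above. The single zero eigenvalue shows the graph is connected. There is one zero in the spectrum, matching the 1 component.

[0, 5, 5, 5, 5]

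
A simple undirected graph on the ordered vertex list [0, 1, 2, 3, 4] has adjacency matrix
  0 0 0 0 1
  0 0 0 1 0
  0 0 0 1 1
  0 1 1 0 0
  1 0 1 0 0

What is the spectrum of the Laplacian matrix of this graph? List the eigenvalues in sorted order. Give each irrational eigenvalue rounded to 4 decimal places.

[0, 0.3820, 1.3820, 2.6180, 3.6180]

Each diagonal entry of L is the vertex degree and each off-diagonal entry is -1 where an edge is present, 0 otherwise; in the order [0, 1, 2, 3, 4] the diagonal is [1, 1, 2, 2, 2]. Since every row of L sums to 0, the all-ones vector is in the kernel and 0 is an eigenvalue.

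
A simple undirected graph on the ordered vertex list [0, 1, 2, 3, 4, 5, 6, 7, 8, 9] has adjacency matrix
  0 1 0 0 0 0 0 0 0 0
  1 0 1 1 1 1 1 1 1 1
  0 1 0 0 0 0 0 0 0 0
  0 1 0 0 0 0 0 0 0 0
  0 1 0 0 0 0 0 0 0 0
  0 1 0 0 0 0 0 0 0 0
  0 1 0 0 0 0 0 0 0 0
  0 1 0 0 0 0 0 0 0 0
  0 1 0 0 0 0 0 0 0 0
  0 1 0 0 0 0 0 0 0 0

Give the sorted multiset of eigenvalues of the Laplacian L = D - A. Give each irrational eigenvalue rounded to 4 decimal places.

[0, 1, 1, 1, 1, 1, 1, 1, 1, 10]

Reading degrees in the order [0, 1, 2, 3, 4, 5, 6, 7, 8, 9] gives [1, 9, 1, 1, 1, 1, 1, 1, 1, 1]; set D = diag(1, 9, 1, 1, 1, 1, 1, 1, 1, 1) and form L = D - A. The multiplicity of 0 as a Laplacian eigenvalue equals the number of connected components. The single zero eigenvalue shows the graph is connected. The eigenvalues sum to 18, which equals trace(L) = 2|E|. The largest eigenvalue, 10, is at most the vertex count 10.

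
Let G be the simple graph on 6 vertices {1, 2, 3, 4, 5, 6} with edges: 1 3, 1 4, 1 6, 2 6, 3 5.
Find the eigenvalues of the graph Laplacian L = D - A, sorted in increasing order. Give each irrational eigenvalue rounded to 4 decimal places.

Each diagonal entry of L is the vertex degree and each off-diagonal entry is -1 where an edge is present, 0 otherwise; in the order [1, 2, 3, 4, 5, 6] the diagonal is [3, 1, 2, 1, 1, 2]. L is symmetric positive semidefinite, so every eigenvalue is real and nonnegative. The single zero eigenvalue shows the graph is connected. By the matrix-tree theorem the graph has (1/6) * product of the nonzero eigenvalues = 1 spanning tree. The largest eigenvalue, 4.3028, is at most the vertex count 6.

[0, 0.3820, 0.6972, 2, 2.6180, 4.3028]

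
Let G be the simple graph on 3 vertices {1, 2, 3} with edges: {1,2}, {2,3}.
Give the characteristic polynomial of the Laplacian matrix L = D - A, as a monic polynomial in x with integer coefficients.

x^3 - 4x^2 + 3x

Each diagonal entry of L is the vertex degree and each off-diagonal entry is -1 where an edge is present, 0 otherwise; in the order [1, 2, 3] the diagonal is [1, 2, 1]. Computing det(xI - L) by cofactor expansion (or equivalently via sum-over-permutations) gives x^3 - 4x^2 + 3x. The constant term is 0 because L is singular (the all-ones vector lies in its kernel). By the matrix-tree theorem the graph has (1/3) * product of the nonzero eigenvalues = 1 spanning tree.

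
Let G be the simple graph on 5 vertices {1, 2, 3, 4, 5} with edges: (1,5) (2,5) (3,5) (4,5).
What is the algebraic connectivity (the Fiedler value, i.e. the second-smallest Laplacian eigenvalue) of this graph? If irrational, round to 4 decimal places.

1

Each diagonal entry of L is the vertex degree and each off-diagonal entry is -1 where an edge is present, 0 otherwise; in the order [1, 2, 3, 4, 5] the diagonal is [1, 1, 1, 1, 4]. The sorted Laplacian eigenvalues are [0, 1, 1, 1, 5]; the algebraic connectivity is the second entry, 1. By the matrix-tree theorem the graph has (1/5) * product of the nonzero eigenvalues = 1 spanning tree. There is one zero in the spectrum, matching the 1 component.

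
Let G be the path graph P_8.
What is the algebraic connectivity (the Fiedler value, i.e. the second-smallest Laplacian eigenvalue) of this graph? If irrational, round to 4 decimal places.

0.1522

The graph has 8 vertices and degree multiset [2, 2, 2, 2, 2, 2, 1, 1]; D is the diagonal matrix of degrees and L = D - A. The smallest Laplacian eigenvalue is always 0. The next one, lambda_2 = 0.1522, measures how hard the graph is to disconnect: larger values mean better connectivity. There is one zero in the spectrum, matching the 1 component.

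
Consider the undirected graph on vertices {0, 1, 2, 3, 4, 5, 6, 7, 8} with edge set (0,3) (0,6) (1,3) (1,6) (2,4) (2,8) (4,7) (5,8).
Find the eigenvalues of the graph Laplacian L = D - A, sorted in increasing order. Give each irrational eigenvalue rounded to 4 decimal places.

[0, 0, 0.3820, 1.3820, 2, 2, 2.6180, 3.6180, 4]

Each diagonal entry of L is the vertex degree and each off-diagonal entry is -1 where an edge is present, 0 otherwise; in the order [0, 1, 2, 3, 4, 5, 6, 7, 8] the diagonal is [2, 2, 2, 2, 2, 1, 2, 1, 2]. Diagonalising L (or applying a numerical eigensolver to the 9x9 matrix) gives the spectrum above. The 2 zero eigenvalues correspond to the 2 connected components.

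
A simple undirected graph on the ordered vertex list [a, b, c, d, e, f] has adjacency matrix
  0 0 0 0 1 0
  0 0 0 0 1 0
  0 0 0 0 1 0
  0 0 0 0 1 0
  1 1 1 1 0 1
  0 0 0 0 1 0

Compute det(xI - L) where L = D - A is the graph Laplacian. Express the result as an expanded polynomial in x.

With the vertex order [a, b, c, d, e, f], the degrees are [1, 1, 1, 1, 5, 1], giving D = diag(1, 1, 1, 1, 5, 1) and L = D - A. L has integer entries, so p(x) = det(xI - L) has integer coefficients. Expanding the determinant yields x^6 - 10x^5 + 30x^4 - 40x^3 + 25x^2 - 6x. Since p(0) = det(-L) = 0, x divides p(x). The eigenvalues sum to 10, which equals trace(L) = 2|E|.

x^6 - 10x^5 + 30x^4 - 40x^3 + 25x^2 - 6x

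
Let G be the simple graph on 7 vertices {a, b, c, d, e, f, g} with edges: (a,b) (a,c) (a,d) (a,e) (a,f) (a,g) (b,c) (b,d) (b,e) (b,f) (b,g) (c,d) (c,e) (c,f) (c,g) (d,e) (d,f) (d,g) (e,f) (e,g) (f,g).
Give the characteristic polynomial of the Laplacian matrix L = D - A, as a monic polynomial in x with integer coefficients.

Reading degrees in the order [a, b, c, d, e, f, g] gives [6, 6, 6, 6, 6, 6, 6]; set D = diag(6, 6, 6, 6, 6, 6, 6) and form L = D - A. The eigenvalues of L are [0, 7, 7, 7, 7, 7, 7]; the characteristic polynomial is the product of (x - lambda_i), which multiplies out to x^7 - 42x^6 + 735x^5 - 6860x^4 + 36015x^3 - 100842x^2 + 117649x. Since p(0) = det(-L) = 0, x divides p(x). By the matrix-tree theorem the graph has (1/7) * product of the nonzero eigenvalues = 16807 spanning trees.

x^7 - 42x^6 + 735x^5 - 6860x^4 + 36015x^3 - 100842x^2 + 117649x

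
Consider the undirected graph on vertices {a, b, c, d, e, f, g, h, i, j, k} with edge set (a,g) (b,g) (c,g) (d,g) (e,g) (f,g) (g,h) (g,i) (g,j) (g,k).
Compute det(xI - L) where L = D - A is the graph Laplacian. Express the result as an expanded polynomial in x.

x^11 - 20x^10 + 135x^9 - 480x^8 + 1050x^7 - 1512x^6 + 1470x^5 - 960x^4 + 405x^3 - 100x^2 + 11x

Each diagonal entry of L is the vertex degree and each off-diagonal entry is -1 where an edge is present, 0 otherwise; in the order [a, b, c, d, e, f, g, h, i, j, k] the diagonal is [1, 1, 1, 1, 1, 1, 10, 1, 1, 1, 1]. The eigenvalues of L are [0, 1, 1, 1, 1, 1, 1, 1, 1, 1, 11]; the characteristic polynomial is the product of (x - lambda_i), which multiplies out to x^11 - 20x^10 + 135x^9 - 480x^8 + 1050x^7 - 1512x^6 + 1470x^5 - 960x^4 + 405x^3 - 100x^2 + 11x. The coefficient of x^10 equals -trace(L) = -20, matching the sum of degrees.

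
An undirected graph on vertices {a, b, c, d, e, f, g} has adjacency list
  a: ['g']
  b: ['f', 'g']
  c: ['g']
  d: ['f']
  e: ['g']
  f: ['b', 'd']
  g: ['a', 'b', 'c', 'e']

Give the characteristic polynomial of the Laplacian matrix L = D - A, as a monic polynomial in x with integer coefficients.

Each diagonal entry of L is the vertex degree and each off-diagonal entry is -1 where an edge is present, 0 otherwise; in the order [a, b, c, d, e, f, g] the diagonal is [1, 2, 1, 1, 1, 2, 4]. L has integer entries, so p(x) = det(xI - L) has integer coefficients. Expanding the determinant yields x^7 - 12x^6 + 52x^5 - 104x^4 + 102x^3 - 46x^2 + 7x. Since p(0) = det(-L) = 0, x divides p(x). The largest eigenvalue, 5.0965, is at most the vertex count 7. The eigenvalues sum to 12, which equals trace(L) = 2|E|.

x^7 - 12x^6 + 52x^5 - 104x^4 + 102x^3 - 46x^2 + 7x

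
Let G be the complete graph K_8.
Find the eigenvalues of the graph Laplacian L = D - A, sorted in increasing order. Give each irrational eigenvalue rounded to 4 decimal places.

[0, 8, 8, 8, 8, 8, 8, 8]

The graph has 8 vertices and degree multiset [7, 7, 7, 7, 7, 7, 7, 7]; D is the diagonal matrix of degrees and L = D - A. L is symmetric positive semidefinite, so every eigenvalue is real and nonnegative. The single zero eigenvalue shows the graph is connected.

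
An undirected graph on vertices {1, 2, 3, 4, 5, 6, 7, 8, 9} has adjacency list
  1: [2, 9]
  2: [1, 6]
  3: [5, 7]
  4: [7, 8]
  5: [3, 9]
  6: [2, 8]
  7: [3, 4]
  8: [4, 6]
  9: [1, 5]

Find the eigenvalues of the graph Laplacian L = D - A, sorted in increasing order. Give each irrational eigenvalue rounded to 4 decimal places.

[0, 0.4679, 0.4679, 1.6527, 1.6527, 3, 3, 3.8794, 3.8794]

Each diagonal entry of L is the vertex degree and each off-diagonal entry is -1 where an edge is present, 0 otherwise; in the order [1, 2, 3, 4, 5, 6, 7, 8, 9] the diagonal is [2, 2, 2, 2, 2, 2, 2, 2, 2]. L is symmetric positive semidefinite, so every eigenvalue is real and nonnegative. The single zero eigenvalue shows the graph is connected. There is one zero in the spectrum, matching the 1 component.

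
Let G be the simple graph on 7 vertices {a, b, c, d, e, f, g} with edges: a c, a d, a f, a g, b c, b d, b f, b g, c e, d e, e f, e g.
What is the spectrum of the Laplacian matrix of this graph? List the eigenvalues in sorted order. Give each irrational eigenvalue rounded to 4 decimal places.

Each diagonal entry of L is the vertex degree and each off-diagonal entry is -1 where an edge is present, 0 otherwise; in the order [a, b, c, d, e, f, g] the diagonal is [4, 4, 3, 3, 4, 3, 3]. L is symmetric positive semidefinite, so every eigenvalue is real and nonnegative. There is one zero in the spectrum, matching the 1 component.

[0, 3, 3, 3, 4, 4, 7]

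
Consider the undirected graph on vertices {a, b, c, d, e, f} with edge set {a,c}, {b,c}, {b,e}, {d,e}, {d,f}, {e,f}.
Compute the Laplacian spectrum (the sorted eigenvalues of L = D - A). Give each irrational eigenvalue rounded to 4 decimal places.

With the vertex order [a, b, c, d, e, f], the degrees are [1, 2, 2, 2, 3, 2], giving D = diag(1, 2, 2, 2, 3, 2) and L = D - A. L is symmetric positive semidefinite, so every eigenvalue is real and nonnegative. The single zero eigenvalue shows the graph is connected. By the matrix-tree theorem the graph has (1/6) * product of the nonzero eigenvalues = 3 spanning trees. The largest eigenvalue, 4.2143, is at most the vertex count 6.

[0, 0.3249, 1.4608, 3, 3, 4.2143]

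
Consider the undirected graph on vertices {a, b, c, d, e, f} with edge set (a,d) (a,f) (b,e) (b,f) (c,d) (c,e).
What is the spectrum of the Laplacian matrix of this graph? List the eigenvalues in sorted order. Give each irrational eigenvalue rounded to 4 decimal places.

[0, 1, 1, 3, 3, 4]

Reading degrees in the order [a, b, c, d, e, f] gives [2, 2, 2, 2, 2, 2]; set D = diag(2, 2, 2, 2, 2, 2) and form L = D - A. The multiplicity of 0 as a Laplacian eigenvalue equals the number of connected components. The single zero eigenvalue shows the graph is connected. The largest eigenvalue, 4, is at most the vertex count 6. There is one zero in the spectrum, matching the 1 component.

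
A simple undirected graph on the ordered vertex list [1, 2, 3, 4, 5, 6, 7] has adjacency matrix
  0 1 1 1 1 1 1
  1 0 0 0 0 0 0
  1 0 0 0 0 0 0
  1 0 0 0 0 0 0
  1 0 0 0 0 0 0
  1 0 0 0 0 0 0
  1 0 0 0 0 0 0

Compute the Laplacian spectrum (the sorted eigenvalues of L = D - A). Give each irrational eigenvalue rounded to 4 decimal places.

[0, 1, 1, 1, 1, 1, 7]

Each diagonal entry of L is the vertex degree and each off-diagonal entry is -1 where an edge is present, 0 otherwise; in the order [1, 2, 3, 4, 5, 6, 7] the diagonal is [6, 1, 1, 1, 1, 1, 1]. L is symmetric positive semidefinite, so every eigenvalue is real and nonnegative.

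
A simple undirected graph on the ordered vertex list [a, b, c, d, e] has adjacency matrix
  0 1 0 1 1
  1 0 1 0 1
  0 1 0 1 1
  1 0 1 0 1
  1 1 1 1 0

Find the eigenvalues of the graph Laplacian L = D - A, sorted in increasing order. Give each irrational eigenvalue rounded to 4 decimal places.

[0, 3, 3, 5, 5]

Reading degrees in the order [a, b, c, d, e] gives [3, 3, 3, 3, 4]; set D = diag(3, 3, 3, 3, 4) and form L = D - A. Diagonalising L (or applying a numerical eigensolver to the 5x5 matrix) gives the spectrum above. The single zero eigenvalue shows the graph is connected. The eigenvalues sum to 16, which equals trace(L) = 2|E|. There is one zero in the spectrum, matching the 1 component.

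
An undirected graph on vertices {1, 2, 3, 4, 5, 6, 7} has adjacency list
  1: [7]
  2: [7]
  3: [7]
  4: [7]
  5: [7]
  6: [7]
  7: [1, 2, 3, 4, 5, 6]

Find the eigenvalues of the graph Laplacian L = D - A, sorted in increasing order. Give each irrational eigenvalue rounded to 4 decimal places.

[0, 1, 1, 1, 1, 1, 7]

Reading degrees in the order [1, 2, 3, 4, 5, 6, 7] gives [1, 1, 1, 1, 1, 1, 6]; set D = diag(1, 1, 1, 1, 1, 1, 6) and form L = D - A. The multiplicity of 0 as a Laplacian eigenvalue equals the number of connected components.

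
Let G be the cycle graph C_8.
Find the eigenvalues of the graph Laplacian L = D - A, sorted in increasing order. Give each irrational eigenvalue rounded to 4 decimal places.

The graph has 8 vertices and degree multiset [2, 2, 2, 2, 2, 2, 2, 2]; D is the diagonal matrix of degrees and L = D - A. Diagonalising L (or applying a numerical eigensolver to the 8x8 matrix) gives the spectrum above. There is one zero in the spectrum, matching the 1 component. The largest eigenvalue, 4, is at most the vertex count 8.

[0, 0.5858, 0.5858, 2, 2, 3.4142, 3.4142, 4]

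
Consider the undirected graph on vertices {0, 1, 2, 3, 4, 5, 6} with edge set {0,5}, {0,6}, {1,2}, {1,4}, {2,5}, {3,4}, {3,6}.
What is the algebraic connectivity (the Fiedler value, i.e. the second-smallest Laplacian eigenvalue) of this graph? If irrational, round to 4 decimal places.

With the vertex order [0, 1, 2, 3, 4, 5, 6], the degrees are [2, 2, 2, 2, 2, 2, 2], giving D = diag(2, 2, 2, 2, 2, 2, 2) and L = D - A. Computing the eigenvalues of L and sorting gives [0, 0.7530, 0.7530, 2.4450, 2.4450, 3.8019, 3.8019]. The Fiedler value lambda_2 = 0.7530 is strictly positive, so the graph is connected. The eigenvalues sum to 14, which equals trace(L) = 2|E|. By the matrix-tree theorem the graph has (1/7) * product of the nonzero eigenvalues = 7 spanning trees.

0.7530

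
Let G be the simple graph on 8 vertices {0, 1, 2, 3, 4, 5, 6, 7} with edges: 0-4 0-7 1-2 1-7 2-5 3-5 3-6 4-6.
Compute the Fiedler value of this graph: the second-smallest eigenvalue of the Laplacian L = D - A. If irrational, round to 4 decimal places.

0.5858

With the vertex order [0, 1, 2, 3, 4, 5, 6, 7], the degrees are [2, 2, 2, 2, 2, 2, 2, 2], giving D = diag(2, 2, 2, 2, 2, 2, 2, 2) and L = D - A. The smallest Laplacian eigenvalue is always 0. The next one, lambda_2 = 0.5858, measures how hard the graph is to disconnect: larger values mean better connectivity. By the matrix-tree theorem the graph has (1/8) * product of the nonzero eigenvalues = 8 spanning trees. The eigenvalues sum to 16, which equals trace(L) = 2|E|.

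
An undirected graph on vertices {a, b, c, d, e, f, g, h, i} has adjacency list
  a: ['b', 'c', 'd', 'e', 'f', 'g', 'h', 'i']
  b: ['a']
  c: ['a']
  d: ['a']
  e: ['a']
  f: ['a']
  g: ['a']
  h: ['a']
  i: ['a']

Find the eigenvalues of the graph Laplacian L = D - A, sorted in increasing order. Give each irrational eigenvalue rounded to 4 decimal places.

Each diagonal entry of L is the vertex degree and each off-diagonal entry is -1 where an edge is present, 0 otherwise; in the order [a, b, c, d, e, f, g, h, i] the diagonal is [8, 1, 1, 1, 1, 1, 1, 1, 1]. L is symmetric positive semidefinite, so every eigenvalue is real and nonnegative. The single zero eigenvalue shows the graph is connected. The largest eigenvalue, 9, is at most the vertex count 9. There is one zero in the spectrum, matching the 1 component.

[0, 1, 1, 1, 1, 1, 1, 1, 9]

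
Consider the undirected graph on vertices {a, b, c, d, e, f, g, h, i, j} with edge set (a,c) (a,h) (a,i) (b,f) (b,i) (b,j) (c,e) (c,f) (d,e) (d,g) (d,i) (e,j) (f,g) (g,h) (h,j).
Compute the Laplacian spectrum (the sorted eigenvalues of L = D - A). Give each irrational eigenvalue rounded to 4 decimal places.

Each diagonal entry of L is the vertex degree and each off-diagonal entry is -1 where an edge is present, 0 otherwise; in the order [a, b, c, d, e, f, g, h, i, j] the diagonal is [3, 3, 3, 3, 3, 3, 3, 3, 3, 3]. The multiplicity of 0 as a Laplacian eigenvalue equals the number of connected components. By the matrix-tree theorem the graph has (1/10) * product of the nonzero eigenvalues = 2000 spanning trees.

[0, 2, 2, 2, 2, 2, 5, 5, 5, 5]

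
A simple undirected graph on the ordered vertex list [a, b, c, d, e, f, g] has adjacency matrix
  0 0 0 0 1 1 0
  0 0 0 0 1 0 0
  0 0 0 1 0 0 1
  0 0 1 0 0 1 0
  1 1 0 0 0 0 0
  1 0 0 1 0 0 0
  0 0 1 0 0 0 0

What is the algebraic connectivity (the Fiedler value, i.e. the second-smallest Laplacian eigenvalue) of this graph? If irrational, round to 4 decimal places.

Each diagonal entry of L is the vertex degree and each off-diagonal entry is -1 where an edge is present, 0 otherwise; in the order [a, b, c, d, e, f, g] the diagonal is [2, 1, 2, 2, 2, 2, 1]. The sorted Laplacian eigenvalues are [0, 0.1981, 0.7530, 1.5550, 2.4450, 3.2470, 3.8019]; the algebraic connectivity is the second entry, 0.1981. By the matrix-tree theorem the graph has (1/7) * product of the nonzero eigenvalues = 1 spanning tree. There is one zero in the spectrum, matching the 1 component.

0.1981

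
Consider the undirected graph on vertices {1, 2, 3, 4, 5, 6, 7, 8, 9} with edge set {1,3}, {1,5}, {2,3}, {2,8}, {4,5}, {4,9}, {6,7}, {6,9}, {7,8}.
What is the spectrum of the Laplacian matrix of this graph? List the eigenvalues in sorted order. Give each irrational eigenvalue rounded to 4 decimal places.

[0, 0.4679, 0.4679, 1.6527, 1.6527, 3, 3, 3.8794, 3.8794]

With the vertex order [1, 2, 3, 4, 5, 6, 7, 8, 9], the degrees are [2, 2, 2, 2, 2, 2, 2, 2, 2], giving D = diag(2, 2, 2, 2, 2, 2, 2, 2, 2) and L = D - A. L is symmetric positive semidefinite, so every eigenvalue is real and nonnegative. The single zero eigenvalue shows the graph is connected. There is one zero in the spectrum, matching the 1 component. By the matrix-tree theorem the graph has (1/9) * product of the nonzero eigenvalues = 9 spanning trees.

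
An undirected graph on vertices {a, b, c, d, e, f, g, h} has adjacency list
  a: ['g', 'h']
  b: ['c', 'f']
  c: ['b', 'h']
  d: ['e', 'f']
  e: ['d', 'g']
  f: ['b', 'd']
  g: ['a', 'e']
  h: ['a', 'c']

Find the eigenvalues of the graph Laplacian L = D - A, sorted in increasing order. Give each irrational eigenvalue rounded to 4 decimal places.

[0, 0.5858, 0.5858, 2, 2, 3.4142, 3.4142, 4]

Reading degrees in the order [a, b, c, d, e, f, g, h] gives [2, 2, 2, 2, 2, 2, 2, 2]; set D = diag(2, 2, 2, 2, 2, 2, 2, 2) and form L = D - A. Since every row of L sums to 0, the all-ones vector is in the kernel and 0 is an eigenvalue. The single zero eigenvalue shows the graph is connected. The largest eigenvalue, 4, is at most the vertex count 8. The eigenvalues sum to 16, which equals trace(L) = 2|E|.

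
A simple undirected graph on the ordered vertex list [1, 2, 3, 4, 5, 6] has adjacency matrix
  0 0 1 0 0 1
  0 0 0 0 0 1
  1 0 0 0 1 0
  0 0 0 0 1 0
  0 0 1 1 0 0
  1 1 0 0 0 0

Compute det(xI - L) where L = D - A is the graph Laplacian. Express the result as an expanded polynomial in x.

x^6 - 10x^5 + 36x^4 - 56x^3 + 35x^2 - 6x

With the vertex order [1, 2, 3, 4, 5, 6], the degrees are [2, 1, 2, 1, 2, 2], giving D = diag(2, 1, 2, 1, 2, 2) and L = D - A. L has integer entries, so p(x) = det(xI - L) has integer coefficients. Expanding the determinant yields x^6 - 10x^5 + 36x^4 - 56x^3 + 35x^2 - 6x. The coefficient of x^5 equals -trace(L) = -10, matching the sum of degrees. By the matrix-tree theorem the graph has (1/6) * product of the nonzero eigenvalues = 1 spanning tree. The eigenvalues sum to 10, which equals trace(L) = 2|E|.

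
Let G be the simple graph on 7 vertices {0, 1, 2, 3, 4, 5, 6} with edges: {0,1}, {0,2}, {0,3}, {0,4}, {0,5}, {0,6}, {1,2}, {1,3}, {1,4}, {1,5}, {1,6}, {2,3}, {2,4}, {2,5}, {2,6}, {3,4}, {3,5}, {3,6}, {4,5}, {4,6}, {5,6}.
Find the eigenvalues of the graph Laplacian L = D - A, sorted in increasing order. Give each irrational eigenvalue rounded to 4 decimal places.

[0, 7, 7, 7, 7, 7, 7]

Each diagonal entry of L is the vertex degree and each off-diagonal entry is -1 where an edge is present, 0 otherwise; in the order [0, 1, 2, 3, 4, 5, 6] the diagonal is [6, 6, 6, 6, 6, 6, 6]. The multiplicity of 0 as a Laplacian eigenvalue equals the number of connected components. There is one zero in the spectrum, matching the 1 component.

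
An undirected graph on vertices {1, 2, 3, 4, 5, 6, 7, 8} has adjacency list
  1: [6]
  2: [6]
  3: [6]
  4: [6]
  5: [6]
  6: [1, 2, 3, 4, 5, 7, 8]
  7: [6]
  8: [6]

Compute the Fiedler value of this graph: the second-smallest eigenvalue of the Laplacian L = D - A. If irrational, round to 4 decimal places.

1

Reading degrees in the order [1, 2, 3, 4, 5, 6, 7, 8] gives [1, 1, 1, 1, 1, 7, 1, 1]; set D = diag(1, 1, 1, 1, 1, 7, 1, 1) and form L = D - A. The smallest Laplacian eigenvalue is always 0. The next one, lambda_2 = 1, measures how hard the graph is to disconnect: larger values mean better connectivity. The largest eigenvalue, 8, is at most the vertex count 8.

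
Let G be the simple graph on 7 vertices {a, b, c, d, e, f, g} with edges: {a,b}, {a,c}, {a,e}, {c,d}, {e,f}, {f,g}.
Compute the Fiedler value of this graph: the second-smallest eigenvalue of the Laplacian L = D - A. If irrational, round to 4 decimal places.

With the vertex order [a, b, c, d, e, f, g], the degrees are [3, 1, 2, 1, 2, 2, 1], giving D = diag(3, 1, 2, 1, 2, 2, 1) and L = D - A. Computing the eigenvalues of L and sorting gives [0, 0.2603, 0.6262, 1.4055, 2.2742, 3.0996, 4.3342]. The Fiedler value lambda_2 = 0.2603 is strictly positive, so the graph is connected. There is one zero in the spectrum, matching the 1 component.

0.2603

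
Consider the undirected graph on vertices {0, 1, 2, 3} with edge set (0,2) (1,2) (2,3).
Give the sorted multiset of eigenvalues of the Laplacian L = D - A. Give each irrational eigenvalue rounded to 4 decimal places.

With the vertex order [0, 1, 2, 3], the degrees are [1, 1, 3, 1], giving D = diag(1, 1, 3, 1) and L = D - A. Diagonalising L (or applying a numerical eigensolver to the 4x4 matrix) gives the spectrum above.

[0, 1, 1, 4]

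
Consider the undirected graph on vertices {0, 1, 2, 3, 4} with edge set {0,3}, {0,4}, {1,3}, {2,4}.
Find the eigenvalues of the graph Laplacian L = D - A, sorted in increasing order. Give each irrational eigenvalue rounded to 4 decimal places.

[0, 0.3820, 1.3820, 2.6180, 3.6180]

With the vertex order [0, 1, 2, 3, 4], the degrees are [2, 1, 1, 2, 2], giving D = diag(2, 1, 1, 2, 2) and L = D - A. L is symmetric positive semidefinite, so every eigenvalue is real and nonnegative. The single zero eigenvalue shows the graph is connected. By the matrix-tree theorem the graph has (1/5) * product of the nonzero eigenvalues = 1 spanning tree.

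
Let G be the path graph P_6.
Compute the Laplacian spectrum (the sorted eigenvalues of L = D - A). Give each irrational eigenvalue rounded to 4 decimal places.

[0, 0.2679, 1, 2, 3, 3.7321]

The graph has 6 vertices and degree multiset [2, 2, 2, 2, 1, 1]; D is the diagonal matrix of degrees and L = D - A. Since every row of L sums to 0, the all-ones vector is in the kernel and 0 is an eigenvalue. The single zero eigenvalue shows the graph is connected. The eigenvalues sum to 10, which equals trace(L) = 2|E|. By the matrix-tree theorem the graph has (1/6) * product of the nonzero eigenvalues = 1 spanning tree.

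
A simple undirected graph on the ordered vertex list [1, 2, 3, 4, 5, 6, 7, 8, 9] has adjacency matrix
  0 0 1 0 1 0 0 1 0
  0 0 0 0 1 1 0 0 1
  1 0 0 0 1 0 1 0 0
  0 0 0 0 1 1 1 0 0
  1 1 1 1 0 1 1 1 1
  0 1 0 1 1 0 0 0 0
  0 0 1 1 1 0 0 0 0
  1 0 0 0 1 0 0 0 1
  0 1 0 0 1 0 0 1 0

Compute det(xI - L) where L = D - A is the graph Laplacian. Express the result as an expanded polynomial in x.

Each diagonal entry of L is the vertex degree and each off-diagonal entry is -1 where an edge is present, 0 otherwise; in the order [1, 2, 3, 4, 5, 6, 7, 8, 9] the diagonal is [3, 3, 3, 3, 8, 3, 3, 3, 3]. Computing det(xI - L) by cofactor expansion (or equivalently via sum-over-permutations) gives x^9 - 32x^8 + 428x^7 - 3136x^6 + 13786x^5 - 37232x^4 + 60276x^3 - 53424x^2 + 19845x. The coefficient of x^8 equals -trace(L) = -32, matching the sum of degrees. There is one zero in the spectrum, matching the 1 component.

x^9 - 32x^8 + 428x^7 - 3136x^6 + 13786x^5 - 37232x^4 + 60276x^3 - 53424x^2 + 19845x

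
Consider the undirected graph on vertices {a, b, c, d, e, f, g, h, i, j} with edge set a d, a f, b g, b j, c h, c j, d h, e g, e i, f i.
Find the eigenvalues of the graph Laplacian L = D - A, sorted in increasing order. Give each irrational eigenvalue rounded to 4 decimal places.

[0, 0.3820, 0.3820, 1.3820, 1.3820, 2.6180, 2.6180, 3.6180, 3.6180, 4]

With the vertex order [a, b, c, d, e, f, g, h, i, j], the degrees are [2, 2, 2, 2, 2, 2, 2, 2, 2, 2], giving D = diag(2, 2, 2, 2, 2, 2, 2, 2, 2, 2) and L = D - A. The multiplicity of 0 as a Laplacian eigenvalue equals the number of connected components. The single zero eigenvalue shows the graph is connected. There is one zero in the spectrum, matching the 1 component. The largest eigenvalue, 4, is at most the vertex count 10.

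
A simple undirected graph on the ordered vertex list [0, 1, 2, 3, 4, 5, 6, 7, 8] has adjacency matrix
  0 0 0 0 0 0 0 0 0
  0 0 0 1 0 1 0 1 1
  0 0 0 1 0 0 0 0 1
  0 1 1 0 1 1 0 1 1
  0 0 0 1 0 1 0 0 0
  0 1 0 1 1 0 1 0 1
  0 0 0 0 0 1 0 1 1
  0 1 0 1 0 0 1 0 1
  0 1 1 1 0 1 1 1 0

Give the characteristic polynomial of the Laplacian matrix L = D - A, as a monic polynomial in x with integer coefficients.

Each diagonal entry of L is the vertex degree and each off-diagonal entry is -1 where an edge is present, 0 otherwise; in the order [0, 1, 2, 3, 4, 5, 6, 7, 8] the diagonal is [0, 4, 2, 6, 2, 5, 3, 4, 6]. L has integer entries, so p(x) = det(xI - L) has integer coefficients. Expanding the determinant yields x^9 - 32x^8 + 423x^7 - 2980x^6 + 12024x^5 - 27658x^4 + 33471x^3 - 16440x^2. The constant term is 0 because L is singular (the all-ones vector lies in its kernel). There are 2 zeros in the spectrum, matching the 2 components. The largest eigenvalue, 7.2425, is at most the vertex count 9.

x^9 - 32x^8 + 423x^7 - 2980x^6 + 12024x^5 - 27658x^4 + 33471x^3 - 16440x^2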